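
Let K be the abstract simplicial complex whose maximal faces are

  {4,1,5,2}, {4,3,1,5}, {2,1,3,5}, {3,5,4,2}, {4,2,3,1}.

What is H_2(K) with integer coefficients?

Order the vertices as 1 < 2 < 3 < 4 < 5. Listing each simplex with vertices in this order, K has dimension 3 with simplices:

  0-simplices (5): [1], [2], [3], [4], [5]
  1-simplices (10): [1,2], [1,3], [1,4], [1,5], [2,3], [2,4], [2,5], [3,4], [3,5], [4,5]
  2-simplices (10): [1,2,3], [1,2,4], [1,2,5], [1,3,4], [1,3,5], [1,4,5], [2,3,4], [2,3,5], [2,4,5], [3,4,5]
  3-simplices (5): [1,2,3,4], [1,2,3,5], [1,2,4,5], [1,3,4,5], [2,3,4,5]

giving chain groups C_0 ≅ Z^5, C_1 ≅ Z^10, C_2 ≅ Z^10, C_3 ≅ Z^5.

Boundary ∂_1: C_1 → C_0 sends each edge [p,q] (with p < q) to q − p. For instance
  ∂[2,4] = [4] − [2].
This gives a 5×10 integer matrix of rank 4; reducing to Smith normal form yields diagonal entries (1,1,1,1).

The boundary map ∂_2: C_2 → C_1 acts by ∂[p,q,r] = [q,r] − [p,r] + [p,q]. For instance
  ∂[1,2,4] = [2,4] − [1,4] + [1,2],
  ∂[1,3,4] = [3,4] − [1,4] + [1,3].
As a 10×10 matrix over Z this has rank 6, with invariant factors (1,1,1,1,1,1).

The boundary map ∂_3: C_3 → C_2 sends each 3-simplex σ to the alternating sum Σ_i (−1)^i (σ with its i-th vertex removed). For instance
  ∂[1,2,4,5] = [2,4,5] − [1,4,5] + [1,2,5] − [1,2,4],
  ∂[1,3,4,5] = [3,4,5] − [1,4,5] + [1,3,5] − [1,3,4].
The 10×5 boundary matrix has rank 4 and Smith normal form diag(1,1,1,1).

From H_k ≅ ker(∂_k) / im(∂_{k+1}) we obtain:

  H_2: rank ker ∂_2 − rank ∂_3 = (10 − 6) − 4 = 0, and the invariant factors of ∂_3 are all 1, so H_2 = 0.

H_2 ≅ 0.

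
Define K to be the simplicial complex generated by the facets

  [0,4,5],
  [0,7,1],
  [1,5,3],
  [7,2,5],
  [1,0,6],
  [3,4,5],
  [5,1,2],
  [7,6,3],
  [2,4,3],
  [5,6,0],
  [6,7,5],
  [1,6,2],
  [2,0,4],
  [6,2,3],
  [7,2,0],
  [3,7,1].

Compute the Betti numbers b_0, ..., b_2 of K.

b_0 = 1, b_1 = 2, b_2 = 1.

We work with the vertex ordering 0 < 1 < 2 < 3 < 4 < 5 < 6 < 7. The simplices of K, each written with vertices in increasing order, are:

  0-simplices (8): [0], [1], [2], [3], [4], [5], [6], [7]
  1-simplices (24): (24 of them)
  2-simplices (16): [0,1,6], [0,1,7], [0,2,4], [0,2,7], [0,4,5], [0,5,6], [1,2,5], [1,2,6], [1,3,5], [1,3,7], [2,3,4], [2,3,6], [2,5,7], [3,4,5], [3,6,7], [5,6,7]

so the chain groups are C_0 ≅ Z^8, C_1 ≅ Z^24, C_2 ≅ Z^16.

∂_1: C_1 → C_0 maps an edge to its endpoints' difference, ∂[p,q] = q − p. For instance
  ∂[6,7] = [7] − [6].
The resulting 8×24 matrix has rank 7, and its Smith normal form has invariant factors (1,1,1,1,1,1,1).

∂_2: C_2 → C_1 sends each 2-simplex [p,q,r] to [q,r] − [p,r] + [p,q]. For instance
  ∂[3,4,5] = [4,5] − [3,5] + [3,4],
  ∂[5,6,7] = [6,7] − [5,7] + [5,6].
The 24×16 boundary matrix has rank 15 and Smith normal form diag(1,1,1,1,1,1,1,1,1,1,1,1,1,1,1).

From H_k ≅ ker(∂_k) / im(∂_{k+1}) we obtain:

  H_0: rank C_0 − rank ∂_1 = 8 − 7 = 1, and the invariant factors of ∂_1 are all 1, so H_0 = Z.
  H_1: rank ker ∂_1 − rank ∂_2 = (24 − 7) − 15 = 2, and the invariant factors of ∂_2 are all 1, so H_1 = Z^2.
  H_2: rank ker ∂_2 − rank ∂_3 = (16 − 15) − 0 = 1, and there is no ∂_3, so H_2 = Z.

As a check, the Euler characteristic is 8 − 24 + 16 = 0, which agrees with 1 − 2 + 1 = 0.

Hence the Betti numbers are b_0 = 1, b_1 = 2, b_2 = 1.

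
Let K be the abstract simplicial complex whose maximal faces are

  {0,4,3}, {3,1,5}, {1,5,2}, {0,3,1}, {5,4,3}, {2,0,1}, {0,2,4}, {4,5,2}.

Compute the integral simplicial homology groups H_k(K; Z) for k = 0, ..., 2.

We work with the vertex ordering 0 < 1 < 2 < 3 < 4 < 5. The simplices of K, each written with vertices in increasing order, are:

  0-simplices (6): [0], [1], [2], [3], [4], [5]
  1-simplices (12): [0,1], [0,2], [0,3], [0,4], [1,2], [1,3], [1,5], [2,4], [2,5], [3,4], [3,5], [4,5]
  2-simplices (8): [0,1,2], [0,1,3], [0,2,4], [0,3,4], [1,2,5], [1,3,5], [2,4,5], [3,4,5]

Hence C_0 ≅ Z^6, C_1 ≅ Z^12, C_2 ≅ Z^8.

∂_1: C_1 → C_0 maps an edge to its endpoints' difference, ∂[p,q] = q − p. For instance
  ∂[0,1] = [1] − [0].
This gives a 6×12 integer matrix of rank 5; reducing to Smith normal form yields diagonal entries (1,1,1,1,1).

Boundary ∂_2: C_2 → C_1 maps a triangle to the signed sum of its edges. For instance
  ∂[2,4,5] = [4,5] − [2,5] + [2,4],
  ∂[0,2,4] = [2,4] − [0,4] + [0,2].
As a 12×8 matrix over Z this has rank 7, with invariant factors (1,1,1,1,1,1,1).

Now H_k = ker ∂_k / im ∂_{k+1}, so:

  H_0: rank C_0 − rank ∂_1 = 6 − 5 = 1, and the invariant factors of ∂_1 are all 1, so H_0 = Z.
  H_1: rank ker ∂_1 − rank ∂_2 = (12 − 5) − 7 = 0, and the invariant factors of ∂_2 are all 1, so H_1 = 0.
  H_2: rank ker ∂_2 − rank ∂_3 = (8 − 7) − 0 = 1, and there is no ∂_3, so H_2 = Z.

H_0 = Z,  H_1 = 0,  H_2 = Z.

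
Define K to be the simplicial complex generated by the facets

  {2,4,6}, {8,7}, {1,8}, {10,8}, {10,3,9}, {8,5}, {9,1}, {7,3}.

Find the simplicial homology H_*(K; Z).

We work with the vertex ordering 1 < 2 < 3 < 4 < 5 < 6 < 7 < 8 < 9 < 10. The simplices of K, each written with vertices in increasing order, are:

  0-simplices (10): [1], [2], [3], [4], [5], [6], [7], [8], [9], [10]
  1-simplices (12): [1,8], [1,9], [2,4], [2,6], [3,7], [3,9], [3,10], [4,6], [5,8], [7,8], [8,10], [9,10]
  2-simplices (2): [2,4,6], [3,9,10]

Hence C_0 ≅ Z^10, C_1 ≅ Z^12, C_2 ≅ Z^2.

∂_1: C_1 → C_0 maps an edge to its endpoints' difference, ∂[p,q] = q − p. For instance
  ∂[4,6] = [6] − [4].
This gives a 10×12 integer matrix of rank 8; reducing to Smith normal form yields diagonal entries (1,1,1,1,1,1,1,1).

The boundary map ∂_2: C_2 → C_1 maps a triangle to the signed sum of its edges. For instance
  ∂[2,4,6] = [4,6] − [2,6] + [2,4],
  ∂[3,9,10] = [9,10] − [3,10] + [3,9].
This gives a 12×2 integer matrix of rank 2; reducing to Smith normal form yields diagonal entries (1,1).

Reading off H_k = ker ∂_k / im ∂_{k+1}:

  H_0: rank C_0 − rank ∂_1 = 10 − 8 = 2, and the invariant factors of ∂_1 are all 1, so H_0 ≅ Z^2.
  H_1: rank ker ∂_1 − rank ∂_2 = (12 − 8) − 2 = 2, and the invariant factors of ∂_2 are all 1, so H_1 ≅ Z^2.
  H_2: rank ker ∂_2 − rank ∂_3 = (2 − 2) − 0 = 0, and there is no ∂_3, so H_2 ≅ 0.

As a check, the Euler characteristic is 10 − 12 + 2 = 0, which agrees with 2 − 2 + 0 = 0.

H_0 ≅ Z^2,  H_1 ≅ Z^2,  H_2 = 0.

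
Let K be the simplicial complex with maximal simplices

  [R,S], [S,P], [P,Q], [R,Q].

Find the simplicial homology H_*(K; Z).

Order the vertices as P < Q < R < S. Listing each simplex with vertices in this order, K has dimension 1 with simplices:

  0-simplices (4): P, Q, R, S
  1-simplices (4): PQ, PS, QR, RS

Hence C_0 ≅ Z^4, C_1 ≅ Z^4.

Boundary ∂_1: C_1 → C_0 maps an edge to its endpoints' difference, ∂[p,q] = q − p.
The 4×4 boundary matrix has rank 3 and Smith normal form diag(1,1,1).

Reading off H_k = ker ∂_k / im ∂_{k+1}:

  H_0: rank C_0 − rank ∂_1 = 4 − 3 = 1, and the invariant factors of ∂_1 are all 1, so H_0 = Z.
  H_1: rank ker ∂_1 − rank ∂_2 = (4 − 3) − 0 = 1, and there is no ∂_2, so H_1 = Z.

As a check, the Euler characteristic is 4 − 4 = 0, which agrees with 1 − 1 = 0.

H_0 ≅ Z,  H_1 ≅ Z.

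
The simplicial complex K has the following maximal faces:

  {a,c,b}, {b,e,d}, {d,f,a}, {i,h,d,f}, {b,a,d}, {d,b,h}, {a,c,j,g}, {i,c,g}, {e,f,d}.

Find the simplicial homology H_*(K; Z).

H_0 ≅ Z,  H_1 ≅ Z,  H_2 = 0,  H_3 = 0.

Fix the vertex order a < b < c < d < e < f < g < h < i < j and write every simplex with vertices in increasing order. Then dim K = 3 and the simplices of K are:

  0-simplices (10): a, b, c, d, e, f, g, h, i, j
  1-simplices (23): ab, ac, ad, af, ag, aj, bc, bd, be, bh, cg, ci, cj, de, df, dh, di, ef, fh, fi, gi, gj, hi
  2-simplices (15): abc, abd, acg, acj, adf, agj, bde, bdh, cgi, cgj, def, dfh, dfi, dhi, fhi
  3-simplices (2): acgj, dfhi

Hence C_0 ≅ Z^10, C_1 ≅ Z^23, C_2 ≅ Z^15, C_3 ≅ Z^2.

The boundary map ∂_1: C_1 → C_0 sends each edge [p,q] (with p < q) to q − p. For instance
  ∂dh = h − d.
The resulting 10×23 matrix has rank 9, and its Smith normal form has invariant factors (1,1,1,1,1,1,1,1,1).

The boundary map ∂_2: C_2 → C_1 sends each 2-simplex [p,q,r] to [q,r] − [p,r] + [p,q]. For instance
  ∂dfi = fi − di + df,
  ∂def = ef − df + de.
The 23×15 boundary matrix has rank 13 and Smith normal form diag(1,1,1,1,1,1,1,1,1,1,1,1,1).

Boundary ∂_3: C_3 → C_2 sends each 3-simplex σ to the alternating sum Σ_i (−1)^i (σ with its i-th vertex removed). For instance
  ∂dfhi = fhi − dhi + dfi − dfh,
  ∂acgj = cgj − agj + acj − acg.
This gives a 15×2 integer matrix of rank 2; reducing to Smith normal form yields diagonal entries (1,1).

Now H_k = ker ∂_k / im ∂_{k+1}, so:

  H_0: rank C_0 − rank ∂_1 = 10 − 9 = 1, and the invariant factors of ∂_1 are all 1, so H_0 ≅ Z.
  H_1: rank ker ∂_1 − rank ∂_2 = (23 − 9) − 13 = 1, and the invariant factors of ∂_2 are all 1, so H_1 ≅ Z.
  H_2: rank ker ∂_2 − rank ∂_3 = (15 − 13) − 2 = 0, and the invariant factors of ∂_3 are all 1, so H_2 ≅ 0.
  H_3: rank ker ∂_3 − rank ∂_4 = (2 − 2) − 0 = 0, and there is no ∂_4, so H_3 ≅ 0.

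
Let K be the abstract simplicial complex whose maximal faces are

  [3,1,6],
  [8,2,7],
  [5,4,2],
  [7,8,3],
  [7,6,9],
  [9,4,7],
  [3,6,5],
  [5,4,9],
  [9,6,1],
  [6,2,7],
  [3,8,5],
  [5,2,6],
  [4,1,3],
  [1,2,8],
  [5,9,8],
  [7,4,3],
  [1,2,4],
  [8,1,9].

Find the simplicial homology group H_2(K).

H_2 = Z.

We work with the vertex ordering 1 < 2 < 3 < 4 < 5 < 6 < 7 < 8 < 9. The simplices of K, each written with vertices in increasing order, are:

  0-simplices (9): [1], [2], [3], [4], [5], [6], [7], [8], [9]
  1-simplices (27): (27 of them)
  2-simplices (18): [1,2,4], [1,2,8], [1,3,4], [1,3,6], [1,6,9], [1,8,9], [2,4,5], [2,5,6], [2,6,7], [2,7,8], [3,4,7], [3,5,6], [3,5,8], [3,7,8], [4,5,9], [4,7,9], [5,8,9], [6,7,9]

giving chain groups C_0 ≅ Z^9, C_1 ≅ Z^27, C_2 ≅ Z^18.

∂_1: C_1 → C_0 sends each edge [p,q] (with p < q) to q − p.
This gives a 9×27 integer matrix of rank 8; reducing to Smith normal form yields diagonal entries (1,1,1,1,1,1,1,1).

Boundary ∂_2: C_2 → C_1 sends each 2-simplex [p,q,r] to [q,r] − [p,r] + [p,q]. For instance
  ∂[1,3,4] = [3,4] − [1,4] + [1,3],
  ∂[3,5,8] = [5,8] − [3,8] + [3,5].
This gives a 27×18 integer matrix of rank 17; reducing to Smith normal form yields diagonal entries (1,1,1,1,1,1,1,1,1,1,1,1,1,1,1,1,1).

Computing H_k = (kernel of ∂_k) / (image of ∂_{k+1}):

  H_2: rank ker ∂_2 − rank ∂_3 = (18 − 17) − 0 = 1, and there is no ∂_3, so H_2 ≅ Z.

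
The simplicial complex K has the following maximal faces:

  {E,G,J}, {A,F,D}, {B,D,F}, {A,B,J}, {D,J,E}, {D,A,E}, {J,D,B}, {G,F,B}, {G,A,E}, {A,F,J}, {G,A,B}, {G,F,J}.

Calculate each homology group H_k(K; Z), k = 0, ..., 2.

H_0 ≅ Z,  H_1 ≅ Z/2,  H_2 = 0.

Fix the vertex order A < B < D < E < F < G < J and write every simplex with vertices in increasing order. Then dim K = 2 and the simplices of K are:

  0-simplices (7): A, B, D, E, F, G, J
  1-simplices (18): AB, AD, AE, AF, AG, AJ, BD, BF, BG, BJ, DE, DF, DJ, EG, EJ, FG, FJ, GJ
  2-simplices (12): ABG, ABJ, ADE, ADF, AEG, AFJ, BDF, BDJ, BFG, DEJ, EGJ, FGJ

so the chain groups are C_0 ≅ Z^7, C_1 ≅ Z^18, C_2 ≅ Z^12.

Boundary ∂_1: C_1 → C_0 is given by ∂[p,q] = [q] − [p].
The 7×18 boundary matrix has rank 6 and Smith normal form diag(1,1,1,1,1,1).

The boundary map ∂_2: C_2 → C_1 maps a triangle to the signed sum of its edges. For instance
  ∂AEG = EG − AG + AE,
  ∂ADE = DE − AE + AD.
The resulting 18×12 matrix has rank 12, and its Smith normal form has invariant factors (1,1,1,1,1,1,1,1,1,1,1,2).

From H_k ≅ ker(∂_k) / im(∂_{k+1}) we obtain:

  H_0: rank C_0 − rank ∂_1 = 7 − 6 = 1, and the invariant factors of ∂_1 are all 1, so H_0 ≅ Z.
  H_1: rank ker ∂_1 − rank ∂_2 = (18 − 6) − 12 = 0, and ∂_2 has invariant factor 2 > 1, so H_1 ≅ Z/2.
  H_2: rank ker ∂_2 − rank ∂_3 = (12 − 12) − 0 = 0, and there is no ∂_3, so H_2 ≅ 0.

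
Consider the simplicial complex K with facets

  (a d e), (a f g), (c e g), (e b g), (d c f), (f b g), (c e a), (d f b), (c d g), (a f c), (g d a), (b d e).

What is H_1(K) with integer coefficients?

Order the vertices as a < b < c < d < e < f < g. Listing each simplex with vertices in this order, K has dimension 2 with simplices:

  0-simplices (7): a, b, c, d, e, f, g
  1-simplices (18): ac, ad, ae, af, ag, bd, be, bf, bg, cd, ce, cf, cg, de, df, dg, eg, fg
  2-simplices (12): ace, acf, ade, adg, afg, bde, bdf, beg, bfg, cdf, cdg, ceg

Hence C_0 ≅ Z^7, C_1 ≅ Z^18, C_2 ≅ Z^12.

Boundary ∂_1: C_1 → C_0 sends each edge [p,q] (with p < q) to q − p. For instance
  ∂cf = f − c.
As a 7×18 matrix over Z this has rank 6, with invariant factors (1,1,1,1,1,1).

The boundary map ∂_2: C_2 → C_1 maps a triangle to the signed sum of its edges. For instance
  ∂ade = de − ae + ad,
  ∂ace = ce − ae + ac.
This gives a 18×12 integer matrix of rank 12; reducing to Smith normal form yields diagonal entries (1,1,1,1,1,1,1,1,1,1,1,2).

From H_k ≅ ker(∂_k) / im(∂_{k+1}) we obtain:

  H_1: rank ker ∂_1 − rank ∂_2 = (18 − 6) − 12 = 0, and ∂_2 has invariant factor 2 > 1, so H_1 = Z/2.

(K is a triangulation of the real projective plane RP^2.)

H_1 ≅ Z/2.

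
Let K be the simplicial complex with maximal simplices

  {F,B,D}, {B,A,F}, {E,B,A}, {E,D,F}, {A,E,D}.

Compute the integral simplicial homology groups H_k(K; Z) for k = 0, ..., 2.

H_0 ≅ Z,  H_1 ≅ Z,  H_2 = 0.

K has 5 vertices, 10 edges, 5 triangles.
rank ∂_0 = 0, rank ∂_1 = 4 ⇒ b_0 = 5 − 0 − 4 = 1; all invariant factors of ∂_1 are 1 so no torsion. So H_0 = Z.
rank ∂_1 = 4, rank ∂_2 = 5 ⇒ b_1 = 10 − 4 − 5 = 1; all invariant factors of ∂_2 are 1 so no torsion. So H_1 = Z.
rank ∂_2 = 5, rank ∂_3 = 0 ⇒ b_2 = 5 − 5 − 0 = 0. So H_2 = 0.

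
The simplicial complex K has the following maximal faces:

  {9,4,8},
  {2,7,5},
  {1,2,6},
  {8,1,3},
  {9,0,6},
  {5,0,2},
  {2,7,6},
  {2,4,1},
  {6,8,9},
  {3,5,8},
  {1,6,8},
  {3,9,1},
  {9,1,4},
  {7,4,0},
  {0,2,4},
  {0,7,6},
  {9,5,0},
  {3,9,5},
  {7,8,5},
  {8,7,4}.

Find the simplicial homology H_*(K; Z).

We work with the vertex ordering 0 < 1 < 2 < 3 < 4 < 5 < 6 < 7 < 8 < 9. The simplices of K, each written with vertices in increasing order, are:

  0-simplices (10): [0], [1], [2], [3], [4], [5], [6], [7], [8], [9]
  1-simplices (30): (30 of them)
  2-simplices (20): (20 of them)

so the chain groups are C_0 ≅ Z^10, C_1 ≅ Z^30, C_2 ≅ Z^20.

Boundary ∂_1: C_1 → C_0 sends each edge [p,q] (with p < q) to q − p. For instance
  ∂[0,9] = [9] − [0].
The resulting 10×30 matrix has rank 9, and its Smith normal form has invariant factors (1,1,1,1,1,1,1,1,1).

∂_2: C_2 → C_1 maps a triangle to the signed sum of its edges. For instance
  ∂[1,4,9] = [4,9] − [1,9] + [1,4],
  ∂[5,7,8] = [7,8] − [5,8] + [5,7].
The resulting 30×20 matrix has rank 20, and its Smith normal form has invariant factors (1,1,1,1,1,1,1,1,1,1,1,1,1,1,1,1,1,1,1,2).

Reading off H_k = ker ∂_k / im ∂_{k+1}:

  H_0: rank C_0 − rank ∂_1 = 10 − 9 = 1, and the invariant factors of ∂_1 are all 1, so H_0 = Z.
  H_1: rank ker ∂_1 − rank ∂_2 = (30 − 9) − 20 = 1, and ∂_2 has invariant factor 2 > 1, so H_1 = Z ⊕ Z/2Z.
  H_2: rank ker ∂_2 − rank ∂_3 = (20 − 20) − 0 = 0, and there is no ∂_3, so H_2 = 0.

(K is a triangulation of the Klein bottle.)

H_0 ≅ Z,  H_1 ≅ Z ⊕ Z/2Z,  H_2 = 0.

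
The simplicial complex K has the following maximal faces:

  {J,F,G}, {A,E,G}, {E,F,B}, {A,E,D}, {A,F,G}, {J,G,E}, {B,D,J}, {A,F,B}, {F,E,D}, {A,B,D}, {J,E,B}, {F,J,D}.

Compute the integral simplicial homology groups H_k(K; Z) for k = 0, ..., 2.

H_0 = Z,  H_1 = Z_2,  H_2 = 0.

K has 7 vertices, 18 edges, 12 triangles.
rank ∂_0 = 0, rank ∂_1 = 6 ⇒ b_0 = 7 − 0 − 6 = 1; all invariant factors of ∂_1 are 1 so no torsion. So H_0 = Z.
rank ∂_1 = 6, rank ∂_2 = 12 ⇒ b_1 = 18 − 6 − 12 = 0; ∂_2 has invariant factor(s) [2] giving torsion. So H_1 = Z_2.
rank ∂_2 = 12, rank ∂_3 = 0 ⇒ b_2 = 12 − 12 − 0 = 0. So H_2 = 0.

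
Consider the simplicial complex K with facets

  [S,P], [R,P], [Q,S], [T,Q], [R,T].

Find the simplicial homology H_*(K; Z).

H_0 ≅ Z,  H_1 ≅ Z.

We work with the vertex ordering P < Q < R < S < T. The simplices of K, each written with vertices in increasing order, are:

  0-simplices (5): P, Q, R, S, T
  1-simplices (5): PR, PS, QS, QT, RT

giving chain groups C_0 ≅ Z^5, C_1 ≅ Z^5.

The boundary map ∂_1: C_1 → C_0 maps an edge to its endpoints' difference, ∂[p,q] = q − p. For instance
  ∂PR = R − P.
The 5×5 boundary matrix has rank 4 and Smith normal form diag(1,1,1,1).

Now H_k = ker ∂_k / im ∂_{k+1}, so:

  H_0: rank C_0 − rank ∂_1 = 5 − 4 = 1, and the invariant factors of ∂_1 are all 1, so H_0 ≅ Z.
  H_1: rank ker ∂_1 − rank ∂_2 = (5 − 4) − 0 = 1, and there is no ∂_2, so H_1 ≅ Z.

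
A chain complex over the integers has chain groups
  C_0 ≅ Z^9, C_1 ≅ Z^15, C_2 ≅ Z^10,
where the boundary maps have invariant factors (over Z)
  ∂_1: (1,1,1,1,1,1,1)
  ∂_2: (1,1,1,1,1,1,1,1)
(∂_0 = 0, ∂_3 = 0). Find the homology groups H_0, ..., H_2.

H_0 ≅ Z^2,  H_1 = 0,  H_2 ≅ Z^2.

H_0: b_0 = 9 − 0 − 7 = 2; torsion from ∂_1 factors > 1: none. So H_0 ≅ Z^2.
H_1: b_1 = 15 − 7 − 8 = 0; torsion from ∂_2 factors > 1: none. So H_1 ≅ 0.
H_2: b_2 = 10 − 8 − 0 = 2; torsion from ∂_3 factors > 1: none. So H_2 ≅ Z^2.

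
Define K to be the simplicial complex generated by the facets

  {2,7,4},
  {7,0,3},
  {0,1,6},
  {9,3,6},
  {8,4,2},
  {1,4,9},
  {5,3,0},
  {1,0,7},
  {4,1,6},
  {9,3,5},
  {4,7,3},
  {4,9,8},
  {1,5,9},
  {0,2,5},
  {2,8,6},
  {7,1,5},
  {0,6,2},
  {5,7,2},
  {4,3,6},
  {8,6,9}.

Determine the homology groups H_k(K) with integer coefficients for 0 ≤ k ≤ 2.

H_0 ≅ Z,  H_1 ≅ Z × Z/2,  H_2 = 0.

Fix the vertex order 0 < 1 < 2 < 3 < 4 < 5 < 6 < 7 < 8 < 9 and write every simplex with vertices in increasing order. Then dim K = 2 and the simplices of K are:

  0-simplices (10): [0], [1], [2], [3], [4], [5], [6], [7], [8], [9]
  1-simplices (30): (30 of them)
  2-simplices (20): (20 of them)

Hence C_0 ≅ Z^10, C_1 ≅ Z^30, C_2 ≅ Z^20.

Boundary ∂_1: C_1 → C_0 is given by ∂[p,q] = [q] − [p]. For instance
  ∂[0,6] = [6] − [0].
This gives a 10×30 integer matrix of rank 9; reducing to Smith normal form yields diagonal entries (1,1,1,1,1,1,1,1,1).

∂_2: C_2 → C_1 acts by ∂[p,q,r] = [q,r] − [p,r] + [p,q]. For instance
  ∂[3,4,6] = [4,6] − [3,6] + [3,4],
  ∂[4,8,9] = [8,9] − [4,9] + [4,8].
This gives a 30×20 integer matrix of rank 20; reducing to Smith normal form yields diagonal entries (1,1,1,1,1,1,1,1,1,1,1,1,1,1,1,1,1,1,1,2).

From H_k ≅ ker(∂_k) / im(∂_{k+1}) we obtain:

  H_0: rank C_0 − rank ∂_1 = 10 − 9 = 1, and the invariant factors of ∂_1 are all 1, so H_0 = Z.
  H_1: rank ker ∂_1 − rank ∂_2 = (30 − 9) − 20 = 1, and ∂_2 has invariant factor 2 > 1, so H_1 = Z × Z/2.
  H_2: rank ker ∂_2 − rank ∂_3 = (20 − 20) − 0 = 0, and there is no ∂_3, so H_2 = 0.

As a check, the Euler characteristic is 10 − 30 + 20 = 0, which agrees with 1 − 1 + 0 = 0.
(K is a triangulation of the Klein bottle.)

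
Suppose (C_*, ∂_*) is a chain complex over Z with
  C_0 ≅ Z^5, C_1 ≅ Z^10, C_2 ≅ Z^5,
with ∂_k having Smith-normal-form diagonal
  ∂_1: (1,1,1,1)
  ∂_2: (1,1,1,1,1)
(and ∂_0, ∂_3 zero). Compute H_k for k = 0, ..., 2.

H_0 = Z,  H_1 = Z,  H_2 = 0.

H_0: b_0 = 5 − 0 − 4 = 1; torsion from ∂_1 factors > 1: none. So H_0 = Z.
H_1: b_1 = 10 − 4 − 5 = 1; torsion from ∂_2 factors > 1: none. So H_1 = Z.
H_2: b_2 = 5 − 5 − 0 = 0; torsion from ∂_3 factors > 1: none. So H_2 = 0.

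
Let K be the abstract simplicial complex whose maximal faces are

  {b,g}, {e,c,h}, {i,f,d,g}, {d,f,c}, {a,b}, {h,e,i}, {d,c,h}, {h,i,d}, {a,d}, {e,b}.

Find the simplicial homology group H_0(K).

Order the vertices as a < b < c < d < e < f < g < h < i. Listing each simplex with vertices in this order, K has dimension 3 with simplices:

  0-simplices (9): a, b, c, d, e, f, g, h, i
  1-simplices (18): ab, ad, be, bg, cd, ce, cf, ch, df, dg, dh, di, eh, ei, fg, fi, gi, hi
  2-simplices (9): cdf, cdh, ceh, dfg, dfi, dgi, dhi, ehi, fgi
  3-simplices (1): dfgi

giving chain groups C_0 ≅ Z^9, C_1 ≅ Z^18, C_2 ≅ Z^9, C_3 ≅ Z^1.

∂_1: C_1 → C_0 sends each edge [p,q] (with p < q) to q − p.
This gives a 9×18 integer matrix of rank 8; reducing to Smith normal form yields diagonal entries (1,1,1,1,1,1,1,1).

∂_2: C_2 → C_1 maps a triangle to the signed sum of its edges. For instance
  ∂fgi = gi − fi + fg,
  ∂dfi = fi − di + df.
The 18×9 boundary matrix has rank 8 and Smith normal form diag(1,1,1,1,1,1,1,1).

Boundary ∂_3: C_3 → C_2 sends each 3-simplex σ to the alternating sum Σ_i (−1)^i (σ with its i-th vertex removed). For instance
  ∂dfgi = fgi − dgi + dfi − dfg.
The resulting 9×1 matrix has rank 1, and its Smith normal form has invariant factors (1).

From H_k ≅ ker(∂_k) / im(∂_{k+1}) we obtain:

  H_0: rank C_0 − rank ∂_1 = 9 − 8 = 1, and the invariant factors of ∂_1 are all 1, so H_0 ≅ Z.

H_0 ≅ Z.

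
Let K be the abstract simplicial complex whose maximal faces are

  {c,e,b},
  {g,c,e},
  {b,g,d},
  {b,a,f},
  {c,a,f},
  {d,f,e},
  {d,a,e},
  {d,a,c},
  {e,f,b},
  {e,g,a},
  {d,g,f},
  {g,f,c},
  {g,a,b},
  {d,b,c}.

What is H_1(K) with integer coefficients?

H_1 = Z^2.

Fix the vertex order a < b < c < d < e < f < g and write every simplex with vertices in increasing order. Then dim K = 2 and the simplices of K are:

  0-simplices (7): a, b, c, d, e, f, g
  1-simplices (21): ab, ac, ad, ae, af, ag, bc, bd, be, bf, bg, cd, ce, cf, cg, de, df, dg, ef, eg, fg
  2-simplices (14): abf, abg, acd, acf, ade, aeg, bcd, bce, bdg, bef, ceg, cfg, def, dfg

giving chain groups C_0 ≅ Z^7, C_1 ≅ Z^21, C_2 ≅ Z^14.

The boundary map ∂_1: C_1 → C_0 sends each edge [p,q] (with p < q) to q − p.
As a 7×21 matrix over Z this has rank 6, with invariant factors (1,1,1,1,1,1).

∂_2: C_2 → C_1 sends each 2-simplex [p,q,r] to [q,r] − [p,r] + [p,q]. For instance
  ∂dfg = fg − dg + df,
  ∂def = ef − df + de.
The resulting 21×14 matrix has rank 13, and its Smith normal form has invariant factors (1,1,1,1,1,1,1,1,1,1,1,1,1).

From H_k ≅ ker(∂_k) / im(∂_{k+1}) we obtain:

  H_1: rank ker ∂_1 − rank ∂_2 = (21 − 6) − 13 = 2, and the invariant factors of ∂_2 are all 1, so H_1 ≅ Z^2.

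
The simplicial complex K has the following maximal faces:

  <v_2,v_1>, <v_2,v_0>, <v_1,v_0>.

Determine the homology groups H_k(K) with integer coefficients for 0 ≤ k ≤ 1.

H_0 = Z,  H_1 = Z.

Order the vertices as v_0 < v_1 < v_2. Listing each simplex with vertices in this order, K has dimension 1 with simplices:

  0-simplices (3): [v_0], [v_1], [v_2]
  1-simplices (3): [v_0,v_1], [v_0,v_2], [v_1,v_2]

so the chain groups are C_0 ≅ Z^3, C_1 ≅ Z^3.

Boundary ∂_1: C_1 → C_0 sends each edge [p,q] (with p < q) to q − p. For instance
  ∂[v_1,v_2] = [v_2] − [v_1].
As a 3×3 matrix over Z this has rank 2, with invariant factors (1,1).

Computing H_k = (kernel of ∂_k) / (image of ∂_{k+1}):

  H_0: rank C_0 − rank ∂_1 = 3 − 2 = 1, and the invariant factors of ∂_1 are all 1, so H_0 ≅ Z.
  H_1: rank ker ∂_1 − rank ∂_2 = (3 − 2) − 0 = 1, and there is no ∂_2, so H_1 ≅ Z.

As a check, the Euler characteristic is 3 − 3 = 0, which agrees with 1 − 1 = 0.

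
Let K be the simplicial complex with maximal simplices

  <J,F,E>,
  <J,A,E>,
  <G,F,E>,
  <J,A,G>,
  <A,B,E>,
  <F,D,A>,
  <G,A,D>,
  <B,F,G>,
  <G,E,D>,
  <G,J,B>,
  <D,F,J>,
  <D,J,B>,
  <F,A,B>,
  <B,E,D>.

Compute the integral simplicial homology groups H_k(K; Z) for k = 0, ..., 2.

We work with the vertex ordering A < B < D < E < F < G < J. The simplices of K, each written with vertices in increasing order, are:

  0-simplices (7): A, B, D, E, F, G, J
  1-simplices (21): AB, AD, AE, AF, AG, AJ, BD, BE, BF, BG, BJ, DE, DF, DG, DJ, EF, EG, EJ, FG, FJ, GJ
  2-simplices (14): ABE, ABF, ADF, ADG, AEJ, AGJ, BDE, BDJ, BFG, BGJ, DEG, DFJ, EFG, EFJ

giving chain groups C_0 ≅ Z^7, C_1 ≅ Z^21, C_2 ≅ Z^14.

∂_1: C_1 → C_0 sends each edge [p,q] (with p < q) to q − p. For instance
  ∂GJ = J − G.
The 7×21 boundary matrix has rank 6 and Smith normal form diag(1,1,1,1,1,1).

The boundary map ∂_2: C_2 → C_1 sends each 2-simplex [p,q,r] to [q,r] − [p,r] + [p,q]. For instance
  ∂BGJ = GJ − BJ + BG,
  ∂AEJ = EJ − AJ + AE.
The 21×14 boundary matrix has rank 13 and Smith normal form diag(1,1,1,1,1,1,1,1,1,1,1,1,1).

From H_k ≅ ker(∂_k) / im(∂_{k+1}) we obtain:

  H_0: rank C_0 − rank ∂_1 = 7 − 6 = 1, and the invariant factors of ∂_1 are all 1, so H_0 ≅ Z.
  H_1: rank ker ∂_1 − rank ∂_2 = (21 − 6) − 13 = 2, and the invariant factors of ∂_2 are all 1, so H_1 ≅ Z^2.
  H_2: rank ker ∂_2 − rank ∂_3 = (14 − 13) − 0 = 1, and there is no ∂_3, so H_2 ≅ Z.

H_0 = Z,  H_1 = Z^2,  H_2 = Z.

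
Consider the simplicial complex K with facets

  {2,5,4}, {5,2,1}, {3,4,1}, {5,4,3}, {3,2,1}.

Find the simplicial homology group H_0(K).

H_0 = Z.

Take the total order 1 < 2 < 3 < 4 < 5 on the vertex set. Then K (dimension 2) consists of the simplices:

  0-simplices (5): [1], [2], [3], [4], [5]
  1-simplices (10): [1,2], [1,3], [1,4], [1,5], [2,3], [2,4], [2,5], [3,4], [3,5], [4,5]
  2-simplices (5): [1,2,3], [1,2,5], [1,3,4], [2,4,5], [3,4,5]

Hence C_0 ≅ Z^5, C_1 ≅ Z^10, C_2 ≅ Z^5.

Boundary ∂_1: C_1 → C_0 is given by ∂[p,q] = [q] − [p].
As a 5×10 matrix over Z this has rank 4, with invariant factors (1,1,1,1).

∂_2: C_2 → C_1 maps a triangle to the signed sum of its edges. For instance
  ∂[2,4,5] = [4,5] − [2,5] + [2,4],
  ∂[3,4,5] = [4,5] − [3,5] + [3,4].
As a 10×5 matrix over Z this has rank 5, with invariant factors (1,1,1,1,1).

Reading off H_k = ker ∂_k / im ∂_{k+1}:

  H_0: rank C_0 − rank ∂_1 = 5 − 4 = 1, and the invariant factors of ∂_1 are all 1, so H_0 = Z.

(K is a triangulation of the Möbius band.)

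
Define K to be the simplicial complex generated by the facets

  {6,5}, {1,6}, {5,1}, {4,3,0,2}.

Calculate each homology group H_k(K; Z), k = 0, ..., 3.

H_0 ≅ Z^2,  H_1 ≅ Z,  H_2 = 0,  H_3 = 0.

K has 7 vertices, 9 edges, 4 triangles, 1 3-simplex.
rank ∂_0 = 0, rank ∂_1 = 5 ⇒ b_0 = 7 − 0 − 5 = 2; all invariant factors of ∂_1 are 1 so no torsion. So H_0 ≅ Z^2.
rank ∂_1 = 5, rank ∂_2 = 3 ⇒ b_1 = 9 − 5 − 3 = 1; all invariant factors of ∂_2 are 1 so no torsion. So H_1 ≅ Z.
rank ∂_2 = 3, rank ∂_3 = 1 ⇒ b_2 = 4 − 3 − 1 = 0; all invariant factors of ∂_3 are 1 so no torsion. So H_2 ≅ 0.
rank ∂_3 = 1, rank ∂_4 = 0 ⇒ b_3 = 1 − 1 − 0 = 0. So H_3 ≅ 0.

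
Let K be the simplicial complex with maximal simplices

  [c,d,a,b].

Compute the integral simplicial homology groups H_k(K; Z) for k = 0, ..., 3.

Order the vertices as a < b < c < d. Listing each simplex with vertices in this order, K has dimension 3 with simplices:

  0-simplices (4): a, b, c, d
  1-simplices (6): ab, ac, ad, bc, bd, cd
  2-simplices (4): abc, abd, acd, bcd
  3-simplices (1): abcd

so the chain groups are C_0 ≅ Z^4, C_1 ≅ Z^6, C_2 ≅ Z^4, C_3 ≅ Z^1.

∂_1: C_1 → C_0 maps an edge to its endpoints' difference, ∂[p,q] = q − p.
This gives a 4×6 integer matrix of rank 3; reducing to Smith normal form yields diagonal entries (1,1,1).

∂_2: C_2 → C_1 acts by ∂[p,q,r] = [q,r] − [p,r] + [p,q]. For instance
  ∂abd = bd − ad + ab,
  ∂abc = bc − ac + ab.
The resulting 6×4 matrix has rank 3, and its Smith normal form has invariant factors (1,1,1).

Boundary ∂_3: C_3 → C_2 sends each 3-simplex σ to the alternating sum Σ_i (−1)^i (σ with its i-th vertex removed). For instance
  ∂abcd = bcd − acd + abd − abc.
The 4×1 boundary matrix has rank 1 and Smith normal form diag(1).

From H_k ≅ ker(∂_k) / im(∂_{k+1}) we obtain:

  H_0: rank C_0 − rank ∂_1 = 4 − 3 = 1, and the invariant factors of ∂_1 are all 1, so H_0 = Z.
  H_1: rank ker ∂_1 − rank ∂_2 = (6 − 3) − 3 = 0, and the invariant factors of ∂_2 are all 1, so H_1 = 0.
  H_2: rank ker ∂_2 − rank ∂_3 = (4 − 3) − 1 = 0, and the invariant factors of ∂_3 are all 1, so H_2 = 0.
  H_3: rank ker ∂_3 − rank ∂_4 = (1 − 1) − 0 = 0, and there is no ∂_4, so H_3 = 0.

As a check, the Euler characteristic is 4 − 6 + 4 − 1 = 1, which agrees with 1 − 0 + 0 − 0 = 1.

H_0 ≅ Z,  H_1 = 0,  H_2 = 0,  H_3 = 0.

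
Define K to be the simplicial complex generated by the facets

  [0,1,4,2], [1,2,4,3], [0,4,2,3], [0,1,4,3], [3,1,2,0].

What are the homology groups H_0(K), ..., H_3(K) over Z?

Fix the vertex order 0 < 1 < 2 < 3 < 4 and write every simplex with vertices in increasing order. Then dim K = 3 and the simplices of K are:

  0-simplices (5): [0], [1], [2], [3], [4]
  1-simplices (10): [0,1], [0,2], [0,3], [0,4], [1,2], [1,3], [1,4], [2,3], [2,4], [3,4]
  2-simplices (10): [0,1,2], [0,1,3], [0,1,4], [0,2,3], [0,2,4], [0,3,4], [1,2,3], [1,2,4], [1,3,4], [2,3,4]
  3-simplices (5): [0,1,2,3], [0,1,2,4], [0,1,3,4], [0,2,3,4], [1,2,3,4]

giving chain groups C_0 ≅ Z^5, C_1 ≅ Z^10, C_2 ≅ Z^10, C_3 ≅ Z^5.

Boundary ∂_1: C_1 → C_0 is given by ∂[p,q] = [q] − [p]. For instance
  ∂[2,3] = [3] − [2].
The resulting 5×10 matrix has rank 4, and its Smith normal form has invariant factors (1,1,1,1).

∂_2: C_2 → C_1 acts by ∂[p,q,r] = [q,r] − [p,r] + [p,q]. For instance
  ∂[0,2,4] = [2,4] − [0,4] + [0,2],
  ∂[2,3,4] = [3,4] − [2,4] + [2,3].
This gives a 10×10 integer matrix of rank 6; reducing to Smith normal form yields diagonal entries (1,1,1,1,1,1).

The boundary map ∂_3: C_3 → C_2 sends each 3-simplex σ to the alternating sum Σ_i (−1)^i (σ with its i-th vertex removed). For instance
  ∂[0,1,3,4] = [1,3,4] − [0,3,4] + [0,1,4] − [0,1,3],
  ∂[0,1,2,3] = [1,2,3] − [0,2,3] + [0,1,3] − [0,1,2].
The 10×5 boundary matrix has rank 4 and Smith normal form diag(1,1,1,1).

From H_k ≅ ker(∂_k) / im(∂_{k+1}) we obtain:

  H_0: rank C_0 − rank ∂_1 = 5 − 4 = 1, and the invariant factors of ∂_1 are all 1, so H_0 = Z.
  H_1: rank ker ∂_1 − rank ∂_2 = (10 − 4) − 6 = 0, and the invariant factors of ∂_2 are all 1, so H_1 = 0.
  H_2: rank ker ∂_2 − rank ∂_3 = (10 − 6) − 4 = 0, and the invariant factors of ∂_3 are all 1, so H_2 = 0.
  H_3: rank ker ∂_3 − rank ∂_4 = (5 − 4) − 0 = 1, and there is no ∂_4, so H_3 = Z.

As a check, the Euler characteristic is 5 − 10 + 10 − 5 = 0, which agrees with 1 − 0 + 0 − 1 = 0.
(K is a triangulation of the 3-sphere S^3.)

H_0 = Z,  H_1 = 0,  H_2 = 0,  H_3 = Z.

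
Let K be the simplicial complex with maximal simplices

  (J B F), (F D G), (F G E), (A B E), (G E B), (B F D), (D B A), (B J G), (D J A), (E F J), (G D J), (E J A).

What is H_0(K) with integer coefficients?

Take the total order A < B < D < E < F < G < J on the vertex set. Then K (dimension 2) consists of the simplices:

  0-simplices (7): A, B, D, E, F, G, J
  1-simplices (18): AB, AD, AE, AJ, BD, BE, BF, BG, BJ, DF, DG, DJ, EF, EG, EJ, FG, FJ, GJ
  2-simplices (12): ABD, ABE, ADJ, AEJ, BDF, BEG, BFJ, BGJ, DFG, DGJ, EFG, EFJ

so the chain groups are C_0 ≅ Z^7, C_1 ≅ Z^18, C_2 ≅ Z^12.

∂_1: C_1 → C_0 is given by ∂[p,q] = [q] − [p]. For instance
  ∂BD = D − B.
This gives a 7×18 integer matrix of rank 6; reducing to Smith normal form yields diagonal entries (1,1,1,1,1,1).

∂_2: C_2 → C_1 acts by ∂[p,q,r] = [q,r] − [p,r] + [p,q]. For instance
  ∂BDF = DF − BF + BD,
  ∂DGJ = GJ − DJ + DG.
This gives a 18×12 integer matrix of rank 12; reducing to Smith normal form yields diagonal entries (1,1,1,1,1,1,1,1,1,1,1,2).

Now H_k = ker ∂_k / im ∂_{k+1}, so:

  H_0: rank C_0 − rank ∂_1 = 7 − 6 = 1, and the invariant factors of ∂_1 are all 1, so H_0 ≅ Z.

H_0 ≅ Z.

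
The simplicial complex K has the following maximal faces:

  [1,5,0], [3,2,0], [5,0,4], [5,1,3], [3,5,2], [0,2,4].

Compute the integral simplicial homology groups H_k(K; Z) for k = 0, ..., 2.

Order the vertices as 0 < 1 < 2 < 3 < 4 < 5. Listing each simplex with vertices in this order, K has dimension 2 with simplices:

  0-simplices (6): [0], [1], [2], [3], [4], [5]
  1-simplices (12): [0,1], [0,2], [0,3], [0,4], [0,5], [1,3], [1,5], [2,3], [2,4], [2,5], [3,5], [4,5]
  2-simplices (6): [0,1,5], [0,2,3], [0,2,4], [0,4,5], [1,3,5], [2,3,5]

giving chain groups C_0 ≅ Z^6, C_1 ≅ Z^12, C_2 ≅ Z^6.

The boundary map ∂_1: C_1 → C_0 is given by ∂[p,q] = [q] − [p]. For instance
  ∂[1,3] = [3] − [1].
The 6×12 boundary matrix has rank 5 and Smith normal form diag(1,1,1,1,1).

Boundary ∂_2: C_2 → C_1 sends each 2-simplex [p,q,r] to [q,r] − [p,r] + [p,q]. For instance
  ∂[1,3,5] = [3,5] − [1,5] + [1,3],
  ∂[0,4,5] = [4,5] − [0,5] + [0,4].
The 12×6 boundary matrix has rank 6 and Smith normal form diag(1,1,1,1,1,1).

Computing H_k = (kernel of ∂_k) / (image of ∂_{k+1}):

  H_0: rank C_0 − rank ∂_1 = 6 − 5 = 1, and the invariant factors of ∂_1 are all 1, so H_0 = Z.
  H_1: rank ker ∂_1 − rank ∂_2 = (12 − 5) − 6 = 1, and the invariant factors of ∂_2 are all 1, so H_1 = Z.
  H_2: rank ker ∂_2 − rank ∂_3 = (6 − 6) − 0 = 0, and there is no ∂_3, so H_2 = 0.

As a check, the Euler characteristic is 6 − 12 + 6 = 0, which agrees with 1 − 1 + 0 = 0.
(K is a triangulation of the cylinder S^1 x I.)

H_0 = Z,  H_1 = Z,  H_2 = 0.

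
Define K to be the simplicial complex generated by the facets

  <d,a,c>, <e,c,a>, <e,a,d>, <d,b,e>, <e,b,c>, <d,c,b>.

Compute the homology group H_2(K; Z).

We work with the vertex ordering a < b < c < d < e. The simplices of K, each written with vertices in increasing order, are:

  0-simplices (5): a, b, c, d, e
  1-simplices (9): ac, ad, ae, bc, bd, be, cd, ce, de
  2-simplices (6): acd, ace, ade, bcd, bce, bde

giving chain groups C_0 ≅ Z^5, C_1 ≅ Z^9, C_2 ≅ Z^6.

The boundary map ∂_1: C_1 → C_0 is given by ∂[p,q] = [q] − [p].
As a 5×9 matrix over Z this has rank 4, with invariant factors (1,1,1,1).

The boundary map ∂_2: C_2 → C_1 maps a triangle to the signed sum of its edges. For instance
  ∂acd = cd − ad + ac,
  ∂bde = de − be + bd.
As a 9×6 matrix over Z this has rank 5, with invariant factors (1,1,1,1,1).

Computing H_k = (kernel of ∂_k) / (image of ∂_{k+1}):

  H_2: rank ker ∂_2 − rank ∂_3 = (6 − 5) − 0 = 1, and there is no ∂_3, so H_2 = Z.

(K is a triangulation of the 2-sphere S^2.)

H_2 = Z.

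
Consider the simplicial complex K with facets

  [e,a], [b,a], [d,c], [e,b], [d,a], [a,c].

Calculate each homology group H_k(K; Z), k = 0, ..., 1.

H_0 ≅ Z,  H_1 ≅ Z^2.

Order the vertices as a < b < c < d < e. Listing each simplex with vertices in this order, K has dimension 1 with simplices:

  0-simplices (5): a, b, c, d, e
  1-simplices (6): ab, ac, ad, ae, be, cd

giving chain groups C_0 ≅ Z^5, C_1 ≅ Z^6.

∂_1: C_1 → C_0 is given by ∂[p,q] = [q] − [p]. For instance
  ∂ac = c − a.
The resulting 5×6 matrix has rank 4, and its Smith normal form has invariant factors (1,1,1,1).

Reading off H_k = ker ∂_k / im ∂_{k+1}:

  H_0: rank C_0 − rank ∂_1 = 5 − 4 = 1, and the invariant factors of ∂_1 are all 1, so H_0 ≅ Z.
  H_1: rank ker ∂_1 − rank ∂_2 = (6 − 4) − 0 = 2, and there is no ∂_2, so H_1 ≅ Z^2.

As a check, the Euler characteristic is 5 − 6 = -1, which agrees with 1 − 2 = -1.
(K is a triangulation of a wedge of 2 circles.)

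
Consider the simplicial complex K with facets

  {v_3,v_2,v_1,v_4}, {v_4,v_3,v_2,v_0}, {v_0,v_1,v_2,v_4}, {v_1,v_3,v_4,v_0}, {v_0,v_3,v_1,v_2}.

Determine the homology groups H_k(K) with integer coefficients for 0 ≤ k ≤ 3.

Take the total order v_0 < v_1 < v_2 < v_3 < v_4 on the vertex set. Then K (dimension 3) consists of the simplices:

  0-simplices (5): [v_0], [v_1], [v_2], [v_3], [v_4]
  1-simplices (10): [v_0,v_1], [v_0,v_2], [v_0,v_3], [v_0,v_4], [v_1,v_2], [v_1,v_3], [v_1,v_4], [v_2,v_3], [v_2,v_4], [v_3,v_4]
  2-simplices (10): [v_0,v_1,v_2], [v_0,v_1,v_3], [v_0,v_1,v_4], [v_0,v_2,v_3], [v_0,v_2,v_4], [v_0,v_3,v_4], [v_1,v_2,v_3], [v_1,v_2,v_4], [v_1,v_3,v_4], [v_2,v_3,v_4]
  3-simplices (5): [v_0,v_1,v_2,v_3], [v_0,v_1,v_2,v_4], [v_0,v_1,v_3,v_4], [v_0,v_2,v_3,v_4], [v_1,v_2,v_3,v_4]

Hence C_0 ≅ Z^5, C_1 ≅ Z^10, C_2 ≅ Z^10, C_3 ≅ Z^5.

∂_1: C_1 → C_0 is given by ∂[p,q] = [q] − [p]. For instance
  ∂[v_1,v_4] = [v_4] − [v_1].
The 5×10 boundary matrix has rank 4 and Smith normal form diag(1,1,1,1).

The boundary map ∂_2: C_2 → C_1 maps a triangle to the signed sum of its edges. For instance
  ∂[v_0,v_2,v_4] = [v_2,v_4] − [v_0,v_4] + [v_0,v_2],
  ∂[v_2,v_3,v_4] = [v_3,v_4] − [v_2,v_4] + [v_2,v_3].
As a 10×10 matrix over Z this has rank 6, with invariant factors (1,1,1,1,1,1).

Boundary ∂_3: C_3 → C_2 sends each 3-simplex σ to the alternating sum Σ_i (−1)^i (σ with its i-th vertex removed). For instance
  ∂[v_0,v_1,v_2,v_3] = [v_1,v_2,v_3] − [v_0,v_2,v_3] + [v_0,v_1,v_3] − [v_0,v_1,v_2],
  ∂[v_0,v_1,v_3,v_4] = [v_1,v_3,v_4] − [v_0,v_3,v_4] + [v_0,v_1,v_4] − [v_0,v_1,v_3].
As a 10×5 matrix over Z this has rank 4, with invariant factors (1,1,1,1).

Reading off H_k = ker ∂_k / im ∂_{k+1}:

  H_0: rank C_0 − rank ∂_1 = 5 − 4 = 1, and the invariant factors of ∂_1 are all 1, so H_0 ≅ Z.
  H_1: rank ker ∂_1 − rank ∂_2 = (10 − 4) − 6 = 0, and the invariant factors of ∂_2 are all 1, so H_1 ≅ 0.
  H_2: rank ker ∂_2 − rank ∂_3 = (10 − 6) − 4 = 0, and the invariant factors of ∂_3 are all 1, so H_2 ≅ 0.
  H_3: rank ker ∂_3 − rank ∂_4 = (5 − 4) − 0 = 1, and there is no ∂_4, so H_3 ≅ Z.

H_0 = Z,  H_1 = 0,  H_2 = 0,  H_3 = Z.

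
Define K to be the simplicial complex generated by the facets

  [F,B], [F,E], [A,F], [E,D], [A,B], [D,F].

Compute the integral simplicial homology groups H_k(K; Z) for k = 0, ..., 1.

K has 5 vertices, 6 edges.
rank ∂_0 = 0, rank ∂_1 = 4 ⇒ b_0 = 5 − 0 − 4 = 1; all invariant factors of ∂_1 are 1 so no torsion. So H_0 = Z.
rank ∂_1 = 4, rank ∂_2 = 0 ⇒ b_1 = 6 − 4 − 0 = 2. So H_1 = Z^2.

H_0 ≅ Z,  H_1 ≅ Z^2.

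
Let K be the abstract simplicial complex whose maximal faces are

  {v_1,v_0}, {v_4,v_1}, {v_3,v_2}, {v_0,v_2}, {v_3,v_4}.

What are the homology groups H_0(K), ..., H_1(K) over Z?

H_0 = Z,  H_1 = Z.

Order the vertices as v_0 < v_1 < v_2 < v_3 < v_4. Listing each simplex with vertices in this order, K has dimension 1 with simplices:

  0-simplices (5): [v_0], [v_1], [v_2], [v_3], [v_4]
  1-simplices (5): [v_0,v_1], [v_0,v_2], [v_1,v_4], [v_2,v_3], [v_3,v_4]

Hence C_0 ≅ Z^5, C_1 ≅ Z^5.

The boundary map ∂_1: C_1 → C_0 sends each edge [p,q] (with p < q) to q − p.
The resulting 5×5 matrix has rank 4, and its Smith normal form has invariant factors (1,1,1,1).

Reading off H_k = ker ∂_k / im ∂_{k+1}:

  H_0: rank C_0 − rank ∂_1 = 5 − 4 = 1, and the invariant factors of ∂_1 are all 1, so H_0 ≅ Z.
  H_1: rank ker ∂_1 − rank ∂_2 = (5 − 4) − 0 = 1, and there is no ∂_2, so H_1 ≅ Z.

(K is a triangulation of the circle S^1.)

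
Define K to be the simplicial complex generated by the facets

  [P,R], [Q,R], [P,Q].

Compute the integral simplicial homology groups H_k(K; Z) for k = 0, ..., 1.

H_0 ≅ Z,  H_1 ≅ Z.

Order the vertices as P < Q < R. Listing each simplex with vertices in this order, K has dimension 1 with simplices:

  0-simplices (3): P, Q, R
  1-simplices (3): PQ, PR, QR

giving chain groups C_0 ≅ Z^3, C_1 ≅ Z^3.

The boundary map ∂_1: C_1 → C_0 sends each edge [p,q] (with p < q) to q − p.
The 3×3 boundary matrix has rank 2 and Smith normal form diag(1,1).

From H_k ≅ ker(∂_k) / im(∂_{k+1}) we obtain:

  H_0: rank C_0 − rank ∂_1 = 3 − 2 = 1, and the invariant factors of ∂_1 are all 1, so H_0 ≅ Z.
  H_1: rank ker ∂_1 − rank ∂_2 = (3 − 2) − 0 = 1, and there is no ∂_2, so H_1 ≅ Z.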